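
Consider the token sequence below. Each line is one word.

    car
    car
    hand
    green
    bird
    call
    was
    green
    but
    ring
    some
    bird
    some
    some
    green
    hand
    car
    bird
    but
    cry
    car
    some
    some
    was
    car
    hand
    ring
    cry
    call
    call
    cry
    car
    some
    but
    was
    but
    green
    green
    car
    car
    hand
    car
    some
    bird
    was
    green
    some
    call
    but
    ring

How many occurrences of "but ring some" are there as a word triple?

1

Scanning the 48 overlapping trigram windows for "but ring some":
  position 9–11: but ring some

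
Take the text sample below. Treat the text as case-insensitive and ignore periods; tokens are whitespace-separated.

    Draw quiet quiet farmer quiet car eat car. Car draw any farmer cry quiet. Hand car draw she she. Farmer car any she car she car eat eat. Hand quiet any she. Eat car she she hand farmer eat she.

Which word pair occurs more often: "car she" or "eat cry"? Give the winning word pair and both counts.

"car she" (2 vs 0)

"car she": 2 occurrences
"eat cry": 0 occurrences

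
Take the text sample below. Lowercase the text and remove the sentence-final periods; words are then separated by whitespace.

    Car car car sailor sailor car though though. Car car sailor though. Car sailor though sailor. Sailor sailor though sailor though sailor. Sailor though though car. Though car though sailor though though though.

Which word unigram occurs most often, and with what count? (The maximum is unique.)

"though", 13 times

Unigram frequencies (highest first):
  though: 13
  sailor: 11
  car: 9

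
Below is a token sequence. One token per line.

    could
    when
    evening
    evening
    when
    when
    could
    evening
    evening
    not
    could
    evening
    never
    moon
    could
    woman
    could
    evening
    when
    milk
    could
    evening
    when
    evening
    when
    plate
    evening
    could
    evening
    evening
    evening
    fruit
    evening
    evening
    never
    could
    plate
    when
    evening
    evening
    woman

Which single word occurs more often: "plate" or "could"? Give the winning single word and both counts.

"could" (8 vs 2)

"plate": 2 occurrences
"could": 8 occurrences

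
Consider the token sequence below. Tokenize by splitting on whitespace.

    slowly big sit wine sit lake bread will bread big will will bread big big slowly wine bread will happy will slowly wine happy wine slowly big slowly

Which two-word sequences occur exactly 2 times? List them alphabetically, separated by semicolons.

Bigram counts meeting the condition (exactly 2 times):
  big slowly: 2
  bread big: 2
  bread will: 2
  slowly big: 2
  slowly wine: 2
  will bread: 2

big slowly; bread big; bread will; slowly big; slowly wine; will bread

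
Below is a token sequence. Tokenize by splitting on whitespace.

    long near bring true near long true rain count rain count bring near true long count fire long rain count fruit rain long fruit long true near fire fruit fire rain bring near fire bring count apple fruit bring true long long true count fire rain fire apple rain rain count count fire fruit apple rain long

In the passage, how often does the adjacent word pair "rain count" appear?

4

Scanning the 56 overlapping bigram windows for "rain count":
  position 8–9: rain count
  position 10–11: rain count
  position 19–20: rain count
  position 50–51: rain count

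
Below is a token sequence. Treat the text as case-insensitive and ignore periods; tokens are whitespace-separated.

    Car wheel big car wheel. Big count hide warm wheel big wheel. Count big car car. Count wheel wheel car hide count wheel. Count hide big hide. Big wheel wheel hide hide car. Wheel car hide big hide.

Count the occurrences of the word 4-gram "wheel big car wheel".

1

Scanning the 35 overlapping 4-gram windows for "wheel big car wheel":
  position 2–5: wheel big car wheel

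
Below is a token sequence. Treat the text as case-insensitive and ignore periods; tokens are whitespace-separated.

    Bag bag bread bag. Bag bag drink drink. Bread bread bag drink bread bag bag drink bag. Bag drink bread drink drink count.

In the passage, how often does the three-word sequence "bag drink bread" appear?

2

Scanning the 21 overlapping trigram windows for "bag drink bread":
  position 11–13: bag drink bread
  position 18–20: bag drink bread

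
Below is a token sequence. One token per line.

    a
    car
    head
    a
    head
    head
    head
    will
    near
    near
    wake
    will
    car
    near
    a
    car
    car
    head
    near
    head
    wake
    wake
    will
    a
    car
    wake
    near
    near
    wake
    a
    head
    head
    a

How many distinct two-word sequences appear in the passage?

22

33 tokens → 32 bigram windows in total.
Repeated bigrams (each contributes count−1 duplicates):
  a car: 3
  head head: 3
  a head: 2
  car head: 2
  head a: 2
  near near: 2
  near wake: 2
  wake will: 2
10 duplicate windows → 32 − 10 = 22 distinct.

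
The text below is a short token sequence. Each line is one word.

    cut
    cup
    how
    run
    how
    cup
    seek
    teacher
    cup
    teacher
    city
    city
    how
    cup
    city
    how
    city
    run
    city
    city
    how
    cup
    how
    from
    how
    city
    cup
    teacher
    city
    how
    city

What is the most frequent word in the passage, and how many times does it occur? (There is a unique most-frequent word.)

"city", 9 times

Unigram frequencies (highest first):
  city: 9
  how: 8
  cup: 6
  teacher: 3
  run: 2
  cut: 1
  … (2 more, each ≤ 1)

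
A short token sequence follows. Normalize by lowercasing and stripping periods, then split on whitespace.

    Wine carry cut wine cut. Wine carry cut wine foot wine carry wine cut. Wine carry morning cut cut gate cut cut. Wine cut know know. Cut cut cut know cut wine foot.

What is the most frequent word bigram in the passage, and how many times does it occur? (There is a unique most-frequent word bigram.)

Bigram frequencies (highest first):
  cut wine: 6
  wine carry: 4
  cut cut: 4
  wine cut: 3
  carry cut: 2
  wine foot: 2
  … (9 more, each ≤ 2)

"cut wine", 6 times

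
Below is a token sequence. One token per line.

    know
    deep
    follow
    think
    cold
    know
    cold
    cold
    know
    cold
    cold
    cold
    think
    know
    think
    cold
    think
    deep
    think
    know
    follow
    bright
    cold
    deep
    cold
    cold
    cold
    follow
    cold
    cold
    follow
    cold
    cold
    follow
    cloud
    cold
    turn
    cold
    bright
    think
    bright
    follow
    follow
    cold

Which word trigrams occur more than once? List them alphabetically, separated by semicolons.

Trigram counts meeting the condition (more than once):
  cold cold cold: 2
  cold cold follow: 3
  cold follow cold: 2
  cold know cold: 2
  follow cold cold: 2
  know cold cold: 2

cold cold cold; cold cold follow; cold follow cold; cold know cold; follow cold cold; know cold cold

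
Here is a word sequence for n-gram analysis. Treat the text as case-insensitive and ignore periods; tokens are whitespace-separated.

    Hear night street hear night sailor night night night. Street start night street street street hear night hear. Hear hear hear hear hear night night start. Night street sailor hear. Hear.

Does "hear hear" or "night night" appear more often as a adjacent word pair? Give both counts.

"hear hear": 6 occurrences
"night night": 3 occurrences

"hear hear" (6 vs 3)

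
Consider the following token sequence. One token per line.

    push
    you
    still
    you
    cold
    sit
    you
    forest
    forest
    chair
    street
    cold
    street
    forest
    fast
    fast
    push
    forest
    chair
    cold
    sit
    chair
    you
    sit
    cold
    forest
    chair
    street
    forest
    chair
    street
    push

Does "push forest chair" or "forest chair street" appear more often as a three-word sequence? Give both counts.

"push forest chair": 1 occurrence
"forest chair street": 3 occurrences

"forest chair street" (3 vs 1)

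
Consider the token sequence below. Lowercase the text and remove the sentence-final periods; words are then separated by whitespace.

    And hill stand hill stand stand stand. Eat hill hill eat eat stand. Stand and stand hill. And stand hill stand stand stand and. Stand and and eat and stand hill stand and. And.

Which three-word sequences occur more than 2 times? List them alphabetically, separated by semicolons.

and stand hill; stand hill stand

Trigram counts meeting the condition (more than 2 times):
  and stand hill: 3
  stand hill stand: 3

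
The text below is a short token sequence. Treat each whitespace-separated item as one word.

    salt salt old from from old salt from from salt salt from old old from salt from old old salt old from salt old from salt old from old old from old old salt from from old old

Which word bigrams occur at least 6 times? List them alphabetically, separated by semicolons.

Bigram counts meeting the condition (at least 6 times):
  from old: 6
  old from: 6

from old; old from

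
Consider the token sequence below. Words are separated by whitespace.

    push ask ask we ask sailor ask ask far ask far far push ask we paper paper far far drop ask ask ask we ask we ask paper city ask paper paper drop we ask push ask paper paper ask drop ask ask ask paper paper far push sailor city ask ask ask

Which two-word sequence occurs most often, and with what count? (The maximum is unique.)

"ask ask", 8 times

Bigram frequencies (highest first):
  ask ask: 8
  ask we: 4
  we ask: 4
  paper paper: 4
  ask paper: 4
  push ask: 3
  … (19 more, each ≤ 2)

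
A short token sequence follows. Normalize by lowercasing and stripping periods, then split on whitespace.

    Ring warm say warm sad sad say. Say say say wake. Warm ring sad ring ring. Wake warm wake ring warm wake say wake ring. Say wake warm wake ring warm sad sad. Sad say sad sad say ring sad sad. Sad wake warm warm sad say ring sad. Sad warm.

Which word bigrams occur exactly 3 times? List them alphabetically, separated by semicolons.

ring sad; ring warm; say say; say wake; wake ring; warm sad; warm wake

Bigram counts meeting the condition (exactly 3 times):
  ring sad: 3
  ring warm: 3
  say say: 3
  say wake: 3
  wake ring: 3
  warm sad: 3
  warm wake: 3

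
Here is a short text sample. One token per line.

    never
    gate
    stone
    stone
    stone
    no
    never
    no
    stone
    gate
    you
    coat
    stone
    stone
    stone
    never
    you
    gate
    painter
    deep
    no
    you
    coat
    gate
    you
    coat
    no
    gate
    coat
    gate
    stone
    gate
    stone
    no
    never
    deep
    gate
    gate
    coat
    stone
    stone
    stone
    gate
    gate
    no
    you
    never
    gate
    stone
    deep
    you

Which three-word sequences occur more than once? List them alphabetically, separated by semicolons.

Trigram counts meeting the condition (more than once):
  coat stone stone: 2
  gate you coat: 2
  never gate stone: 2
  stone no never: 2
  stone stone stone: 3

coat stone stone; gate you coat; never gate stone; stone no never; stone stone stone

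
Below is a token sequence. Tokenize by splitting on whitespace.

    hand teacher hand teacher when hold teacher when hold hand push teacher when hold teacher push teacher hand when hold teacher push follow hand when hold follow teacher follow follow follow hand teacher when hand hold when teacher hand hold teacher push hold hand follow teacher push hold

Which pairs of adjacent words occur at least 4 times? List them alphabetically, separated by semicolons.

hold teacher; teacher push; teacher when; when hold

Bigram counts meeting the condition (at least 4 times):
  hold teacher: 4
  teacher push: 4
  teacher when: 4
  when hold: 5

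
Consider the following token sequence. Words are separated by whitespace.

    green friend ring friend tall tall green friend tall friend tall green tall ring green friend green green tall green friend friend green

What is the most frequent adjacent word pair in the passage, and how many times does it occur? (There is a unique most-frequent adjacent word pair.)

Bigram frequencies (highest first):
  green friend: 4
  friend tall: 3
  tall green: 3
  green tall: 2
  friend green: 2
  friend ring: 1
  … (7 more, each ≤ 1)

"green friend", 4 times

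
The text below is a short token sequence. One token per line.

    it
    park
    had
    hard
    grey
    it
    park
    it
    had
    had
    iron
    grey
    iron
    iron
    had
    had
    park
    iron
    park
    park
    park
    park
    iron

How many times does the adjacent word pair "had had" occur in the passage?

Scanning the 22 overlapping bigram windows for "had had":
  position 9–10: had had
  position 15–16: had had

2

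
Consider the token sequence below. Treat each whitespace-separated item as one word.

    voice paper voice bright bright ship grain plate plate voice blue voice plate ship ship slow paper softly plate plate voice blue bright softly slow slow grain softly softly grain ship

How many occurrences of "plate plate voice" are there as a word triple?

2

Scanning the 29 overlapping trigram windows for "plate plate voice":
  position 8–10: plate plate voice
  position 19–21: plate plate voice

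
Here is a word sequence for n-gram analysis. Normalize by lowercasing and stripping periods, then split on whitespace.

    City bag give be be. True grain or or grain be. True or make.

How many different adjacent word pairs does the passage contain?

12

14 tokens → 13 bigram windows in total.
Repeated bigrams (each contributes count−1 duplicates):
  be true: 2
1 duplicate windows → 13 − 1 = 12 distinct.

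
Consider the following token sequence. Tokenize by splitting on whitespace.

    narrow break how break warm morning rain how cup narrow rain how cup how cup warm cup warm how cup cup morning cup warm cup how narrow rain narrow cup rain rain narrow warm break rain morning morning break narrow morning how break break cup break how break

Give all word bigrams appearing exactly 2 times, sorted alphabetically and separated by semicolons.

Bigram counts meeting the condition (exactly 2 times):
  break how: 2
  cup how: 2
  narrow rain: 2
  rain how: 2
  rain narrow: 2
  warm cup: 2

break how; cup how; narrow rain; rain how; rain narrow; warm cup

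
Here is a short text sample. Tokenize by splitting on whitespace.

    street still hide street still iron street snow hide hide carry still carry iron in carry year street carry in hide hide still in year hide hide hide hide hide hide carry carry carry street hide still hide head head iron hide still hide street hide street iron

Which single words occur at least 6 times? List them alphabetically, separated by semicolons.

Unigram counts meeting the condition (at least 6 times):
  carry: 7
  hide: 16
  still: 6
  street: 7

carry; hide; still; street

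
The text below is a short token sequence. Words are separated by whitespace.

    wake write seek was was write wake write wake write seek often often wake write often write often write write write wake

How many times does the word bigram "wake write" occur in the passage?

4

Scanning the 21 overlapping bigram windows for "wake write":
  position 1–2: wake write
  position 7–8: wake write
  position 9–10: wake write
  position 14–15: wake write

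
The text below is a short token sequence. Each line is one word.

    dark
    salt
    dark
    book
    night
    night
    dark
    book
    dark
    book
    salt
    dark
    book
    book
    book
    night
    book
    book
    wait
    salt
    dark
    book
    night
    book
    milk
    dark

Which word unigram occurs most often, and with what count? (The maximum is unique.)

"book", 10 times

Unigram frequencies (highest first):
  book: 10
  dark: 7
  night: 4
  salt: 3
  wait: 1
  milk: 1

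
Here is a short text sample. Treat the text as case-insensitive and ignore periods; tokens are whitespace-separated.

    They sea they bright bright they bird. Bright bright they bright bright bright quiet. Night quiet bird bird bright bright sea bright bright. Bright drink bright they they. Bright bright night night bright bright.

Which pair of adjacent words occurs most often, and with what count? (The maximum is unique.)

"bright bright", 9 times

Bigram frequencies (highest first):
  bright bright: 9
  they bright: 3
  bright they: 3
  bird bright: 2
  they sea: 1
  sea they: 1
  … (14 more, each ≤ 1)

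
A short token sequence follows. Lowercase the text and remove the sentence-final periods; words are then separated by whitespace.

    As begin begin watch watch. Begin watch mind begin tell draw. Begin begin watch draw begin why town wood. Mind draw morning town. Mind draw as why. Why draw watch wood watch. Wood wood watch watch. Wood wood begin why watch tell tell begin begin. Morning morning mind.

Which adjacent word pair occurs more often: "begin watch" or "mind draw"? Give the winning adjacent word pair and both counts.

"begin watch" (3 vs 2)

"begin watch": 3 occurrences
"mind draw": 2 occurrences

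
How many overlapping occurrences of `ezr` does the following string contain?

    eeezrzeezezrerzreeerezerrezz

2

Sliding a length-3 window over the 28 characters (26 positions):
  position 3–5: ezr
  position 10–12: ezr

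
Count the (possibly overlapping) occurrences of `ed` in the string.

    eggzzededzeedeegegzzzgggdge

Sliding a length-2 window over the 27 characters (26 positions):
  position 6–7: ed
  position 8–9: ed
  position 12–13: ed

3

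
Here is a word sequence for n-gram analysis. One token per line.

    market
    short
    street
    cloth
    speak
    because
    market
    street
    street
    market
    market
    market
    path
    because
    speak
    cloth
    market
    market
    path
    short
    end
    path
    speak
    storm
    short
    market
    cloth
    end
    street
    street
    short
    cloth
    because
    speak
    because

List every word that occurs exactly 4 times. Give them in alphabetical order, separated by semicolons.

because; cloth; short; speak

Unigram counts meeting the condition (exactly 4 times):
  because: 4
  cloth: 4
  short: 4
  speak: 4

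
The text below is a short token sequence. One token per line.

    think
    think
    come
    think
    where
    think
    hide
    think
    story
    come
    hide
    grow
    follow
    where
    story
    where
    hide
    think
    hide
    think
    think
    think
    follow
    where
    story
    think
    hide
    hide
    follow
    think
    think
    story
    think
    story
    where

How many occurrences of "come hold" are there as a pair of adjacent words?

Scanning the 34 overlapping bigram windows for "come hold":
  (none found)

0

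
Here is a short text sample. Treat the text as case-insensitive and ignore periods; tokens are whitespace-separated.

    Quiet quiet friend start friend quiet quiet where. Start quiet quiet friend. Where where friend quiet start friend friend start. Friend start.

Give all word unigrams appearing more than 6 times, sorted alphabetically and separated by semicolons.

Unigram counts meeting the condition (more than 6 times):
  friend: 7
  quiet: 7

friend; quiet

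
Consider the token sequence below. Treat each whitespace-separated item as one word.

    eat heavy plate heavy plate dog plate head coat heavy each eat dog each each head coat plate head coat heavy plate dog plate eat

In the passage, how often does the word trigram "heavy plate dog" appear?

2

Scanning the 23 overlapping trigram windows for "heavy plate dog":
  position 4–6: heavy plate dog
  position 21–23: heavy plate dog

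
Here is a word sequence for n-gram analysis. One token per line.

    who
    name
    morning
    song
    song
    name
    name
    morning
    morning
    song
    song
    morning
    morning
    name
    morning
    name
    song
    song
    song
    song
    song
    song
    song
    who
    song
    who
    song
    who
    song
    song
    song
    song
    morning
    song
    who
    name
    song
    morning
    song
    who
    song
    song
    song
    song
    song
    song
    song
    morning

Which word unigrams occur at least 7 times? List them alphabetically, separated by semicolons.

Unigram counts meeting the condition (at least 7 times):
  morning: 9
  song: 27

morning; song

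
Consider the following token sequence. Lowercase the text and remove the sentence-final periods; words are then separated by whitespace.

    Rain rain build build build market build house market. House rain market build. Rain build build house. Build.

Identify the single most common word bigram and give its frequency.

Bigram frequencies (highest first):
  build build: 3
  rain build: 2
  market build: 2
  build house: 2
  rain rain: 1
  build market: 1
  … (6 more, each ≤ 1)

"build build", 3 times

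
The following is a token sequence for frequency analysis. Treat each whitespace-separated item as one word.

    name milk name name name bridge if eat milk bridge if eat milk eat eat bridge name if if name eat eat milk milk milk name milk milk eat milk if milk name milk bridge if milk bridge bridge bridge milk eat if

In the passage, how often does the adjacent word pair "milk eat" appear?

Scanning the 42 overlapping bigram windows for "milk eat":
  position 13–14: milk eat
  position 28–29: milk eat
  position 41–42: milk eat

3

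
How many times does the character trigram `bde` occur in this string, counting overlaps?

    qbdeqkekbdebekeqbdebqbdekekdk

4

Sliding a length-3 window over the 29 characters (27 positions):
  position 2–4: bde
  position 9–11: bde
  position 17–19: bde
  position 22–24: bde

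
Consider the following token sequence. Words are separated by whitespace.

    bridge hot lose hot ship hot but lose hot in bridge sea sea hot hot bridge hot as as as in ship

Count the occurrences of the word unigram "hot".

Scanning the 22 tokens for "hot":
  position 2: hot
  position 4: hot
  position 6: hot
  position 9: hot
  position 14: hot
  position 15: hot
  position 17: hot

7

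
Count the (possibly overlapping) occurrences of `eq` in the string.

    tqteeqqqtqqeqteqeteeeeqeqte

Sliding a length-2 window over the 27 characters (26 positions):
  position 5–6: eq
  position 12–13: eq
  position 15–16: eq
  position 22–23: eq
  position 24–25: eq

5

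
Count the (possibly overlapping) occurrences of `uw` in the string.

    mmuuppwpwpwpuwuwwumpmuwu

3

Sliding a length-2 window over the 24 characters (23 positions):
  position 13–14: uw
  position 15–16: uw
  position 22–23: uw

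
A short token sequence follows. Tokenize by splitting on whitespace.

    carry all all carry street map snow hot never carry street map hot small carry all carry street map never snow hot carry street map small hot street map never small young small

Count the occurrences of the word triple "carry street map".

Scanning the 31 overlapping trigram windows for "carry street map":
  position 4–6: carry street map
  position 10–12: carry street map
  position 17–19: carry street map
  position 23–25: carry street map

4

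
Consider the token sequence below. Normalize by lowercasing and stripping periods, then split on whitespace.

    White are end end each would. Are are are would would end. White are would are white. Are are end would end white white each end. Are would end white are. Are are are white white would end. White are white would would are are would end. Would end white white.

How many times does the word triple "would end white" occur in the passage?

Scanning the 49 overlapping trigram windows for "would end white":
  position 11–13: would end white
  position 21–23: would end white
  position 28–30: would end white
  position 37–39: would end white
  position 48–50: would end white

5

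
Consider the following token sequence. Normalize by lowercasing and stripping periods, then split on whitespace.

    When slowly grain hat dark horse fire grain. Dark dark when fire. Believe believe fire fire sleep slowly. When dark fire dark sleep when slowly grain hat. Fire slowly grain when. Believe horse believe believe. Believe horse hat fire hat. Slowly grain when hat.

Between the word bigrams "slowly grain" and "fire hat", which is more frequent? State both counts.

"slowly grain": 4 occurrences
"fire hat": 1 occurrence

"slowly grain" (4 vs 1)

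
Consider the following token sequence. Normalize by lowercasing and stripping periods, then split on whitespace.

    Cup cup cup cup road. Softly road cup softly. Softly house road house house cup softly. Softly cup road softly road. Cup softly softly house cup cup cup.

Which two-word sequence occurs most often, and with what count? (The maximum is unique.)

Bigram frequencies (highest first):
  cup cup: 5
  cup softly: 3
  softly softly: 3
  cup road: 2
  road softly: 2
  softly road: 2
  … (7 more, each ≤ 2)

"cup cup", 5 times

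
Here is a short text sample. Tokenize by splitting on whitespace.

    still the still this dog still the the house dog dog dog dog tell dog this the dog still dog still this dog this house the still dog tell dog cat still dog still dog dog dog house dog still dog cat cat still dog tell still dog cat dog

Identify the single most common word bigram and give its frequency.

"still dog", 7 times

Bigram frequencies (highest first):
  still dog: 7
  dog still: 5
  dog dog: 5
  dog tell: 3
  dog cat: 3
  still the: 2
  … (17 more, each ≤ 2)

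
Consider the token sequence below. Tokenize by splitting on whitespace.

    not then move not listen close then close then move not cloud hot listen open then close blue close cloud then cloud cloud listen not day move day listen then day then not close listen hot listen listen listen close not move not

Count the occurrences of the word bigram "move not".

3

Scanning the 42 overlapping bigram windows for "move not":
  position 3–4: move not
  position 10–11: move not
  position 42–43: move not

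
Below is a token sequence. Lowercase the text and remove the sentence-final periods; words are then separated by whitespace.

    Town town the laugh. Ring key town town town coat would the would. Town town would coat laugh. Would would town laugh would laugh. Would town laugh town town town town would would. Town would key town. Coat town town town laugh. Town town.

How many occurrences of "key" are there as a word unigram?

2

Scanning the 44 tokens for "key":
  position 6: key
  position 36: key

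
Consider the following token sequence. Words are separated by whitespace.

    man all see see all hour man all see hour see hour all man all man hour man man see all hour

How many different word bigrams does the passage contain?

13

22 tokens → 21 bigram windows in total.
Repeated bigrams (each contributes count−1 duplicates):
  man all: 3
  all hour: 2
  all man: 2
  all see: 2
  hour man: 2
  see all: 2
  see hour: 2
8 duplicate windows → 21 − 8 = 13 distinct.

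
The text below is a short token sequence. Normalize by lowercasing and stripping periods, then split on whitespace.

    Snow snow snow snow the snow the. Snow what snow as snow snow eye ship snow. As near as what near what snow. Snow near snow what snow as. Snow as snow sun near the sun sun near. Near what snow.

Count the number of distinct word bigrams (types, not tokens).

41 tokens → 40 bigram windows in total.
Repeated bigrams (each contributes count−1 duplicates):
  snow snow: 5
  snow as: 4
  what snow: 4
  as snow: 3
  near what: 2
  snow the: 2
  snow what: 2
  sun near: 2
  … (1 more repeated)
17 duplicate windows → 40 − 17 = 23 distinct.

23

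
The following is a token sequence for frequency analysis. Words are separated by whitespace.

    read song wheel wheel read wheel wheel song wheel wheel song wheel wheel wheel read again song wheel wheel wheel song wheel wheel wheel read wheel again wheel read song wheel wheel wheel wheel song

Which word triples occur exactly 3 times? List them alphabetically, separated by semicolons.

Trigram counts meeting the condition (exactly 3 times):
  wheel song wheel: 3
  wheel wheel read: 3

wheel song wheel; wheel wheel read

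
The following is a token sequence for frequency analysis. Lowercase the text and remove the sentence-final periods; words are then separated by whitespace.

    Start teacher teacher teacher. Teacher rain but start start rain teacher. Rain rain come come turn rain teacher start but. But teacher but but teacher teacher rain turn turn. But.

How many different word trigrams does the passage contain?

25

30 tokens → 28 trigram windows in total.
Repeated trigrams (each contributes count−1 duplicates):
  but but teacher: 2
  teacher teacher rain: 2
  teacher teacher teacher: 2
3 duplicate windows → 28 − 3 = 25 distinct.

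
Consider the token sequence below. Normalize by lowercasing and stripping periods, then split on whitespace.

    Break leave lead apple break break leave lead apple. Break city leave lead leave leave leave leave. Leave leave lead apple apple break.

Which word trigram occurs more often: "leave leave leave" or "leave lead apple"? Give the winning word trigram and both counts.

"leave leave leave" (4 vs 3)

"leave leave leave": 4 occurrences
"leave lead apple": 3 occurrences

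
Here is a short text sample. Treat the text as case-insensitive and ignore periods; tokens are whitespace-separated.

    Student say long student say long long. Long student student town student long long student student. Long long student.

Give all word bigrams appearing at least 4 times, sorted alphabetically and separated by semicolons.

Bigram counts meeting the condition (at least 4 times):
  long long: 4
  long student: 4

long long; long student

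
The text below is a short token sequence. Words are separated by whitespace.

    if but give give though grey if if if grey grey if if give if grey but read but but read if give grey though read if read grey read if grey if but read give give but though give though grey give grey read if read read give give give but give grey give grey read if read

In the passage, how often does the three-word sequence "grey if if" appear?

Scanning the 57 overlapping trigram windows for "grey if if":
  position 6–8: grey if if
  position 11–13: grey if if

2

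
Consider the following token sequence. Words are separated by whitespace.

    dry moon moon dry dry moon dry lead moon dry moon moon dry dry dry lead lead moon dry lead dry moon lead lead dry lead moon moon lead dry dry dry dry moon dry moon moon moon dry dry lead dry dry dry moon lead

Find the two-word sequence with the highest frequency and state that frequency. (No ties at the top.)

Bigram frequencies (highest first):
  dry dry: 9
  dry moon: 7
  moon dry: 7
  moon moon: 5
  dry lead: 5
  lead dry: 4
  … (3 more, each ≤ 3)

"dry dry", 9 times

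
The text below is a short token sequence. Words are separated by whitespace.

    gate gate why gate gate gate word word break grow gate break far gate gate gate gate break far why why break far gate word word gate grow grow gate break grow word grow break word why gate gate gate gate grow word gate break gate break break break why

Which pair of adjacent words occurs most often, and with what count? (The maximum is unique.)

"gate gate", 9 times

Bigram frequencies (highest first):
  gate gate: 9
  gate break: 5
  break far: 3
  why gate: 2
  gate word: 2
  word word: 2
  … (19 more, each ≤ 2)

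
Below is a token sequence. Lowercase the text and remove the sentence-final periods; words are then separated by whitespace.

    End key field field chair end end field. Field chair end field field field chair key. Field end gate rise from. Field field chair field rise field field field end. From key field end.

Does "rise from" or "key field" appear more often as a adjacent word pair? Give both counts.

"rise from": 1 occurrence
"key field": 3 occurrences

"key field" (3 vs 1)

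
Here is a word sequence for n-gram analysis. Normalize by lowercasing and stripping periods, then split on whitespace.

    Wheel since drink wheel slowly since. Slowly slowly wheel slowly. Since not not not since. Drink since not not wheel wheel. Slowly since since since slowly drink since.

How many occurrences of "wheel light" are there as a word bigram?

0

Scanning the 27 overlapping bigram windows for "wheel light":
  (none found)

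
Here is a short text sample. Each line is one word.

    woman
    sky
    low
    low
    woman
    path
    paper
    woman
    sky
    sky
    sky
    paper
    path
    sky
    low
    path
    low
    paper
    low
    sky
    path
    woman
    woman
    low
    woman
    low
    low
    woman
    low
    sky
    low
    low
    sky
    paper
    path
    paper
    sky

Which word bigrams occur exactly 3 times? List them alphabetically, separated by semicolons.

low low; low sky; low woman; sky low; woman low

Bigram counts meeting the condition (exactly 3 times):
  low low: 3
  low sky: 3
  low woman: 3
  sky low: 3
  woman low: 3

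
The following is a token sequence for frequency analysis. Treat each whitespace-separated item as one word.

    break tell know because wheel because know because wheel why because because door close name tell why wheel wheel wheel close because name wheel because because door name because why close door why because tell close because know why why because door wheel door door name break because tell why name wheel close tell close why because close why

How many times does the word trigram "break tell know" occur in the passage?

Scanning the 57 overlapping trigram windows for "break tell know":
  position 1–3: break tell know

1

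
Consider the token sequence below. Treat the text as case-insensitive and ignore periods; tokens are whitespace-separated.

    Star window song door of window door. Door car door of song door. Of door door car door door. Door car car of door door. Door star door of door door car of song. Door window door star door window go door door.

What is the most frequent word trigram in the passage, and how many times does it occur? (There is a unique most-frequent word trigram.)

Trigram frequencies (highest first):
  door door car: 4
  of door door: 3
  song door of: 2
  door car door: 2
  of song door: 2
  door of door: 2
  … (24 more, each ≤ 2)

"door door car", 4 times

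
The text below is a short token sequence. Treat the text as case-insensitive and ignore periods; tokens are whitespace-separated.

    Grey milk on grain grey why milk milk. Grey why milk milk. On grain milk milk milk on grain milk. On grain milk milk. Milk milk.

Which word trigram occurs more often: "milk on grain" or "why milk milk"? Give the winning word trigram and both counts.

"milk on grain" (4 vs 2)

"milk on grain": 4 occurrences
"why milk milk": 2 occurrences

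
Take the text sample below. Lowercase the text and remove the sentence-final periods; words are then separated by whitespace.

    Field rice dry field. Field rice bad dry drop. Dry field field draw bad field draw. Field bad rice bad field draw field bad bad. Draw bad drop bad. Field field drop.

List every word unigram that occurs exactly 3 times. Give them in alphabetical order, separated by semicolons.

drop; dry; rice

Unigram counts meeting the condition (exactly 3 times):
  drop: 3
  dry: 3
  rice: 3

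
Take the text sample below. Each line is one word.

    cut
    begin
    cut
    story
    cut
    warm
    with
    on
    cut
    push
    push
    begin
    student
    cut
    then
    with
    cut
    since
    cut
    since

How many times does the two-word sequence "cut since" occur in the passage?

Scanning the 19 overlapping bigram windows for "cut since":
  position 17–18: cut since
  position 19–20: cut since

2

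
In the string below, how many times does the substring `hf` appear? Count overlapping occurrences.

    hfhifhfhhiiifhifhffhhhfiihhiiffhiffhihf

5

Sliding a length-2 window over the 39 characters (38 positions):
  position 1–2: hf
  position 6–7: hf
  position 17–18: hf
  position 22–23: hf
  position 38–39: hf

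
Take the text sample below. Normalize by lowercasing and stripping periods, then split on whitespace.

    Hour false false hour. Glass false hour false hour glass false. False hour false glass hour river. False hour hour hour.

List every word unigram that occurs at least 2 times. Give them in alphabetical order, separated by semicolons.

false; glass; hour

Unigram counts meeting the condition (at least 2 times):
  false: 8
  glass: 3
  hour: 9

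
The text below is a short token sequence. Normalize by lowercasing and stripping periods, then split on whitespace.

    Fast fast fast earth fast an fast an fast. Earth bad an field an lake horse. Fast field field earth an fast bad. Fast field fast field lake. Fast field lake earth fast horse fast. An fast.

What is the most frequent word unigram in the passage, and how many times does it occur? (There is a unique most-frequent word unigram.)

"fast", 14 times

Unigram frequencies (highest first):
  fast: 14
  an: 6
  field: 6
  earth: 4
  lake: 3
  bad: 2
  … (1 more, each ≤ 2)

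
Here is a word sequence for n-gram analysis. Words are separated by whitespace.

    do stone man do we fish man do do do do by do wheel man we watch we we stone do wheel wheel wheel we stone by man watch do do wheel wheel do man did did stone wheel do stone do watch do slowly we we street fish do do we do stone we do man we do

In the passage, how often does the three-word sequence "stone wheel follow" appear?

Scanning the 57 overlapping trigram windows for "stone wheel follow":
  (none found)

0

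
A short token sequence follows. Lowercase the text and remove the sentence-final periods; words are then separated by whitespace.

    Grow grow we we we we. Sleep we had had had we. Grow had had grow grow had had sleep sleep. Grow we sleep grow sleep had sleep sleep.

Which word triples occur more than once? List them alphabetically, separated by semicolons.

grow had had; had sleep sleep; we we we

Trigram counts meeting the condition (more than once):
  grow had had: 2
  had sleep sleep: 2
  we we we: 2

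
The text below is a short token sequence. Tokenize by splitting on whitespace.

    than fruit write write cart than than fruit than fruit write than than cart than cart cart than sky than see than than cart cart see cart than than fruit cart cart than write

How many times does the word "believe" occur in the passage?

0

Scanning the 34 tokens for "believe":
  (none found)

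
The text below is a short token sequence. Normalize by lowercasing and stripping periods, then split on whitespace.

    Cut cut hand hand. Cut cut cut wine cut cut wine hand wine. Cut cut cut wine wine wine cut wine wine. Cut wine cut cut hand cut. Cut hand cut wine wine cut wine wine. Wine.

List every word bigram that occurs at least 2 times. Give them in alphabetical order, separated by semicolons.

Bigram counts meeting the condition (at least 2 times):
  cut cut: 8
  cut hand: 3
  cut wine: 7
  hand cut: 3
  wine cut: 6
  wine wine: 6

cut cut; cut hand; cut wine; hand cut; wine cut; wine wine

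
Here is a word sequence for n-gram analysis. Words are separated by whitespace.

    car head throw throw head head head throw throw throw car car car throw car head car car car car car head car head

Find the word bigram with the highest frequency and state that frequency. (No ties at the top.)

Bigram frequencies (highest first):
  car car: 6
  car head: 4
  throw throw: 3
  head throw: 2
  head head: 2
  throw car: 2
  … (3 more, each ≤ 2)

"car car", 6 times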